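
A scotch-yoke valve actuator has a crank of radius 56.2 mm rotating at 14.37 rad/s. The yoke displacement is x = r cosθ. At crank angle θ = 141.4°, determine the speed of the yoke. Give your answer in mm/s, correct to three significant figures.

504

ω = 14.37 rad/s
x = r cosθ ⇒ ẋ = −rω sinθ.
|v| = rω|sinθ| = 0.0562·14.37·|sin 141.4°| = 0.50384 m/s = 503.84 mm/s.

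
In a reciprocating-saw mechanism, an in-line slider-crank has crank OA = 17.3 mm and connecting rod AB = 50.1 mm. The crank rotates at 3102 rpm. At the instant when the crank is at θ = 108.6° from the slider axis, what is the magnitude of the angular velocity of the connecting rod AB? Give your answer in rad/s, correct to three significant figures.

ω = 324.8 rad/s (converted from 3102 rpm).
The rod makes angle φ with the slider axis where L sinφ = r sinθ; differentiating, L cosφ·φ̇ = r ω cosθ.
L cosφ = √(L² − r² sin²θ) = 0.047341 m.
|ω_rod| = r ω |cosθ| / √(L² − r² sin²θ) = 0.0173·324.8·0.31896/0.047341 = 37.863 rad/s.

37.9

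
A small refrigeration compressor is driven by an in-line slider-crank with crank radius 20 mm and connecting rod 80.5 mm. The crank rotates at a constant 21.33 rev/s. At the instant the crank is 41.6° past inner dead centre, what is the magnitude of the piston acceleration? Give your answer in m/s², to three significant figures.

ω = 2π·21.3 = 134 rad/s
x(θ) = r cosθ + √(L² − r² sin²θ); with ω constant, a = ω²·d²x/dθ².
d²x/dθ² = −r cosθ − r²(cos2θ)/√u − r⁴ sin²2θ/(4u^{3/2}),  u = L² − r² sin²θ = 0.00630393 m².
Substituting r = 0.02 m, L = 0.0805 m, θ = 41.6°: d²x/dθ² = -0.015631 m.
a = ω²·d²x/dθ² = (134)²·(-0.015631) = -280.76 m/s²;  |a| = 280.76 m/s².

281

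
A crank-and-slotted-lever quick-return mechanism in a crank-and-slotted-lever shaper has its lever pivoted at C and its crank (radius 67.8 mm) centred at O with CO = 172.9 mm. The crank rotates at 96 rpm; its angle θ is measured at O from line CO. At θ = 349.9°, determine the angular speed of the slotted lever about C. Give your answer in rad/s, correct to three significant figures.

2.82

ω = 10.05 rad/s (from 96 rpm).
Crank pin A relative to C: A = (d + r cosθ, r sinθ); lever angle φ = atan2(r sinθ, d + r cosθ).
Differentiating tanφ: φ̇ = rω(d cosθ + r)/(d² + r² + 2dr cosθ).
d² + r² + 2dr cosθ = |CA|² = 0.0575732 m²;  d cosθ + r = +0.23802 m.
|ω_lever| = |0.0678·10.05·+0.23802| / 0.0575732 = 2.8179 rad/s.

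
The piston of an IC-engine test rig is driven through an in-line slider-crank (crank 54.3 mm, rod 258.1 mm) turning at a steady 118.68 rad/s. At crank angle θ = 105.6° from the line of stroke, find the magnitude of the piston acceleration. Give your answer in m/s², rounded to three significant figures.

346

ω = 118.7 rad/s
x(θ) = r cosθ + √(L² − r² sin²θ); with ω constant, a = ω²·d²x/dθ².
d²x/dθ² = −r cosθ − r²(cos2θ)/√u − r⁴ sin²2θ/(4u^{3/2}),  u = L² − r² sin²θ = 0.0638803 m².
Substituting r = 0.0543 m, L = 0.2581 m, θ = 105.6°: d²x/dθ² = +0.024545 m.
a = ω²·d²x/dθ² = (118.7)²·(+0.024545) = +345.71 m/s²;  |a| = 345.71 m/s².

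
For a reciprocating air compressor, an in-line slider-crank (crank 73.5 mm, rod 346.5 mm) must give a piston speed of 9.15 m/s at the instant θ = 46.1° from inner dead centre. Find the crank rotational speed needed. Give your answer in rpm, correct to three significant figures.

For an in-line slider-crank, |v_piston| = rω|sinθ|·[1 + r cosθ/√(L² − r² sin²θ)].
With r = 0.0735 m, L = 0.3465 m, θ = 46.1°: the bracketed kinematic factor |dx/dθ| = 0.060843 m.
ω = v/|dx/dθ| = 9.15/0.060843 = 150.39 rad/s.
N = 60ω/(2π) = 1436.1 rpm.

1440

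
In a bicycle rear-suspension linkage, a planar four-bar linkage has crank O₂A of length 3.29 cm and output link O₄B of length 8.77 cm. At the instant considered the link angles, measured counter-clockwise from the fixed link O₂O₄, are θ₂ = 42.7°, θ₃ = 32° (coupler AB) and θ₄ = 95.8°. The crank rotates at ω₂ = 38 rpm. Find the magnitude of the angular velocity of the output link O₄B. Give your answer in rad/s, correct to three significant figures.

ω₂ = 3.979 rad/s (from 38 rpm).
Differentiating the loop-closure r₂e^{iθ₂}+r₃e^{iθ₃}=r₁+r₄e^{iθ₄} gives r₂ω₂e^{iθ₂}+r₃ω₃e^{iθ₃}=r₄ω₄e^{iθ₄}.
Eliminating the other unknown: ω₄ = r₂ω₂ sin(θ₂−θ₃) / [r₄ sin(θ₄−θ₃)].
Numerator sine = +0.18567; denominator sine = +0.89726.
Result = 0.0329·3.979·(+0.18567) / (0.0877·(+0.89726)) = +0.3089 rad/s; magnitude 0.3089 rad/s.

0.309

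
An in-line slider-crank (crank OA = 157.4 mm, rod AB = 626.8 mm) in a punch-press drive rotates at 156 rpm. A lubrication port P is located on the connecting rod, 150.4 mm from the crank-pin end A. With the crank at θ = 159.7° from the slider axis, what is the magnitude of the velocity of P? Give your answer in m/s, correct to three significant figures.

2.02

ω = 16.34 rad/s.  Crank-pin speed |V_A| = rω = 2.5713 m/s, perpendicular to OA.
Rod angle: sinφ = −(r/L) sinθ ⇒ φ = -4.998°; ω_rod = −rω cosθ/√(L²−r²sin²θ) = +3.8622 rad/s.
V_P = V_A + ω_rod × AP, with AP = 0.1504 m along the rod.
Components: V_Px = −rω sinθ − a·ω_rod·sinφ = -0.84148 m/s;  V_Py = rω cosθ + a·ω_rod·cosφ = -1.833 m/s.
|V_P| = √(V_Px² + V_Py²) = 2.0169 m/s.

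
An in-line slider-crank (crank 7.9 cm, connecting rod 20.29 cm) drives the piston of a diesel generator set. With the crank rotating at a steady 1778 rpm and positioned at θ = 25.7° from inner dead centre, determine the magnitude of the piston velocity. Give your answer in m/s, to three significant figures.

8.65

ω = 2π·1778/60 = 186.2 rad/s
For an in-line slider-crank, x = r cosθ + √(L² − r² sin²θ), so v = −rω sinθ·[1 + r cosθ/√(L² − r² sin²θ)].
With r = 0.079 m, L = 0.2029 m, θ = 25.7°: √(L² − r² sin²θ) = 0.19999 m.
v = −0.079·186.2·0.43366·[1 + 0.079·0.90108/0.19999] = -8.6493 m/s.
|v| = 8.6493 m/s.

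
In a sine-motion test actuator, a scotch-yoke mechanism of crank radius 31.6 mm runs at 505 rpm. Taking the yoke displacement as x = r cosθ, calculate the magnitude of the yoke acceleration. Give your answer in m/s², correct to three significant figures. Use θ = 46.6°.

60.7

ω = 52.88 rad/s (from 505 rpm).
x = r cosθ ⇒ ẍ = −rω² cosθ (ω constant).
|a| = rω²|cosθ| = 0.0316·(52.88)²·|cos 46.6°| = 60.721 m/s².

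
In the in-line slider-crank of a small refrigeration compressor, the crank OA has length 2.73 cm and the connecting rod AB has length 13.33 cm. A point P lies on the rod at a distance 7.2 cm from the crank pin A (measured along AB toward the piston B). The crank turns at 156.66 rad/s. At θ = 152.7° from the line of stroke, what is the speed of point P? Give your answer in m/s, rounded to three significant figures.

2.49

ω = 156.7 rad/s.  Crank-pin speed |V_A| = rω = 4.2768 m/s, perpendicular to OA.
Rod angle: sinφ = −(r/L) sinθ ⇒ φ = -5.390°; ω_rod = −rω cosθ/√(L²−r²sin²θ) = +28.637 rad/s.
V_P = V_A + ω_rod × AP, with AP = 0.072 m along the rod.
Components: V_Px = −rω sinθ − a·ω_rod·sinφ = -1.7679 m/s;  V_Py = rω cosθ + a·ω_rod·cosφ = -1.7477 m/s.
|V_P| = √(V_Px² + V_Py²) = 2.4859 m/s.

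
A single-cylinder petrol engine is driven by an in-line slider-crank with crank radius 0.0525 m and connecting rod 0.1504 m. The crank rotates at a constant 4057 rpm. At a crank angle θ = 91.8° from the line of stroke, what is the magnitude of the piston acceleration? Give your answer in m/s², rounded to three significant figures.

3820

ω = 2π·4057/60 = 424.8 rad/s
x(θ) = r cosθ + √(L² − r² sin²θ); with ω constant, a = ω²·d²x/dθ².
d²x/dθ² = −r cosθ − r²(cos2θ)/√u − r⁴ sin²2θ/(4u^{3/2}),  u = L² − r² sin²θ = 0.0198666 m².
Substituting r = 0.0525 m, L = 0.1504 m, θ = 91.8°: d²x/dθ² = +0.021163 m.
a = ω²·d²x/dθ² = (424.8)²·(+0.021163) = +3819.8 m/s²;  |a| = 3819.8 m/s².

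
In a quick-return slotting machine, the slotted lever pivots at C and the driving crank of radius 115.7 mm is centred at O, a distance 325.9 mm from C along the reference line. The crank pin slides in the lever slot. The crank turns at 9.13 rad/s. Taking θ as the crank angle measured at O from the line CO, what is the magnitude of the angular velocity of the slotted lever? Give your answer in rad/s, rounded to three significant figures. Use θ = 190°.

ω = 9.13 rad/s
Crank pin A relative to C: A = (d + r cosθ, r sinθ); lever angle φ = atan2(r sinθ, d + r cosθ).
Differentiating tanφ: φ̇ = rω(d cosθ + r)/(d² + r² + 2dr cosθ).
d² + r² + 2dr cosθ = |CA|² = 0.0453297 m²;  d cosθ + r = -0.20525 m.
|ω_lever| = |0.1157·9.13·-0.20525| / 0.0453297 = 4.783 rad/s.

4.78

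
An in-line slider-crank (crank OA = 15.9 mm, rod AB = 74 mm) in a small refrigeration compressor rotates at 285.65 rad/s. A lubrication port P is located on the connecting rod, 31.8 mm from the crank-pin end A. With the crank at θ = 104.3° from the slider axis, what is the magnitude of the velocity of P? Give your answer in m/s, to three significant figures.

ω = 285.6 rad/s.  Crank-pin speed |V_A| = rω = 4.5418 m/s, perpendicular to OA.
Rod angle: sinφ = −(r/L) sinθ ⇒ φ = -12.017°; ω_rod = −rω cosθ/√(L²−r²sin²θ) = +15.5 rad/s.
V_P = V_A + ω_rod × AP, with AP = 0.0318 m along the rod.
Components: V_Px = −rω sinθ − a·ω_rod·sinφ = -4.2985 m/s;  V_Py = rω cosθ + a·ω_rod·cosφ = -0.63975 m/s.
|V_P| = √(V_Px² + V_Py²) = 4.3458 m/s.

4.35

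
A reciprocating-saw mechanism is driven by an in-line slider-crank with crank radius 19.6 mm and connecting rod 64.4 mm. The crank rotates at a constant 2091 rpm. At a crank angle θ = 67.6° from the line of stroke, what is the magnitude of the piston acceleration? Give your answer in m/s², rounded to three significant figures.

150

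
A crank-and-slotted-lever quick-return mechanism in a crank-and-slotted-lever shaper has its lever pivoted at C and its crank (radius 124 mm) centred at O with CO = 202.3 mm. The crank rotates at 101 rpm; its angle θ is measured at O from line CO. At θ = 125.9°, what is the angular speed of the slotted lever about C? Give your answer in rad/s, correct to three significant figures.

0.262

ω = 10.58 rad/s (from 101 rpm).
Crank pin A relative to C: A = (d + r cosθ, r sinθ); lever angle φ = atan2(r sinθ, d + r cosθ).
Differentiating tanφ: φ̇ = rω(d cosθ + r)/(d² + r² + 2dr cosθ).
d² + r² + 2dr cosθ = |CA|² = 0.0268828 m²;  d cosθ + r = +0.0053769 m.
|ω_lever| = |0.124·10.58·+0.0053769| / 0.0268828 = 0.26232 rad/s.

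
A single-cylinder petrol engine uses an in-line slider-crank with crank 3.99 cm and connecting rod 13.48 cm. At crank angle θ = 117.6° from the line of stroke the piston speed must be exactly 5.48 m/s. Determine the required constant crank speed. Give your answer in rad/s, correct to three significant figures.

181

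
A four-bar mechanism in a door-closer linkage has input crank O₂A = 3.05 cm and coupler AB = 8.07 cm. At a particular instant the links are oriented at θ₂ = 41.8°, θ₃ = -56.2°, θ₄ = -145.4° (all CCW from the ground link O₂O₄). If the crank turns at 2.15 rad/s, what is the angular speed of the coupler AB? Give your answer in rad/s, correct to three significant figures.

0.102

ω₂ = 2.15 rad/s
Differentiating the loop-closure r₂e^{iθ₂}+r₃e^{iθ₃}=r₁+r₄e^{iθ₄} gives r₂ω₂e^{iθ₂}+r₃ω₃e^{iθ₃}=r₄ω₄e^{iθ₄}.
Eliminating the other unknown: ω₃ = r₂ω₂ sin(θ₄−θ₂) / [r₃ sin(θ₃−θ₄)].
Numerator sine = +0.12533; denominator sine = +0.99990.
Result = 0.0305·2.15·(+0.12533) / (0.0807·(+0.99990)) = +0.10185 rad/s; magnitude 0.10185 rad/s.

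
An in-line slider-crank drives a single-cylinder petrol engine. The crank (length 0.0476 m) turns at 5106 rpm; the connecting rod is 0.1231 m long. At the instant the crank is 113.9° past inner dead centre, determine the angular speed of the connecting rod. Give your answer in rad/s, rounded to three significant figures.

ω = 534.7 rad/s (converted from 5106 rpm).
The rod makes angle φ with the slider axis where L sinφ = r sinθ; differentiating, L cosφ·φ̇ = r ω cosθ.
L cosφ = √(L² − r² sin²θ) = 0.11515 m.
|ω_rod| = r ω |cosθ| / √(L² − r² sin²θ) = 0.0476·534.7·0.40514/0.11515 = 89.548 rad/s.

89.5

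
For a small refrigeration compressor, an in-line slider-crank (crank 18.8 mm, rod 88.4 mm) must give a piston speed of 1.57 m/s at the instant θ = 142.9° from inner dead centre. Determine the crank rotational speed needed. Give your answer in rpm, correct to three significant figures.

1590

For an in-line slider-crank, |v_piston| = rω|sinθ|·[1 + r cosθ/√(L² − r² sin²θ)].
With r = 0.0188 m, L = 0.0884 m, θ = 142.9°: the bracketed kinematic factor |dx/dθ| = 0.0094007 m.
ω = v/|dx/dθ| = 1.57/0.0094007 = 167.01 rad/s.
N = 60ω/(2π) = 1594.8 rpm.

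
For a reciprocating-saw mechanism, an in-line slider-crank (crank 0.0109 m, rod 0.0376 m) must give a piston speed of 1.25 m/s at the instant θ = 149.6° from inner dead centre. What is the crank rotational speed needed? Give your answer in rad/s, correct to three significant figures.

303

For an in-line slider-crank, |v_piston| = rω|sinθ|·[1 + r cosθ/√(L² − r² sin²θ)].
With r = 0.0109 m, L = 0.0376 m, θ = 149.6°: the bracketed kinematic factor |dx/dθ| = 0.0041215 m.
ω = v/|dx/dθ| = 1.25/0.0041215 = 303.28 rad/s.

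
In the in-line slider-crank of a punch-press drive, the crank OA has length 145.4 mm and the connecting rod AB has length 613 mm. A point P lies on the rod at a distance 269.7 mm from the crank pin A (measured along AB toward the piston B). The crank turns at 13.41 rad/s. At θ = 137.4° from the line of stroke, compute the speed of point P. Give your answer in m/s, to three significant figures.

ω = 13.41 rad/s.  Crank-pin speed |V_A| = rω = 1.9498 m/s, perpendicular to OA.
Rod angle: sinφ = −(r/L) sinθ ⇒ φ = -9.239°; ω_rod = −rω cosθ/√(L²−r²sin²θ) = +2.3721 rad/s.
V_P = V_A + ω_rod × AP, with AP = 0.2697 m along the rod.
Components: V_Px = −rω sinθ − a·ω_rod·sinφ = -1.2171 m/s;  V_Py = rω cosθ + a·ω_rod·cosφ = -0.80379 m/s.
|V_P| = √(V_Px² + V_Py²) = 1.4585 m/s.

1.46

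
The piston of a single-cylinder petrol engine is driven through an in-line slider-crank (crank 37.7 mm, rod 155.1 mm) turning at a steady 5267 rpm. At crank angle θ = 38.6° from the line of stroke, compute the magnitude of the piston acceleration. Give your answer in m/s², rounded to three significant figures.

ω = 2π·5267/60 = 551.6 rad/s
x(θ) = r cosθ + √(L² − r² sin²θ); with ω constant, a = ω²·d²x/dθ².
d²x/dθ² = −r cosθ − r²(cos2θ)/√u − r⁴ sin²2θ/(4u^{3/2}),  u = L² − r² sin²θ = 0.0235028 m².
Substituting r = 0.0377 m, L = 0.1551 m, θ = 38.6°: d²x/dθ² = -0.031651 m.
a = ω²·d²x/dθ² = (551.6)²·(-0.031651) = -9628.6 m/s²;  |a| = 9628.6 m/s².

9630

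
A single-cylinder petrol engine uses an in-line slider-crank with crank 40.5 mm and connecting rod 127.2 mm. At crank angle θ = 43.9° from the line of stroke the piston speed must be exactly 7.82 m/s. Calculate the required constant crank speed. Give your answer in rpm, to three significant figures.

2150

For an in-line slider-crank, |v_piston| = rω|sinθ|·[1 + r cosθ/√(L² − r² sin²θ)].
With r = 0.0405 m, L = 0.1272 m, θ = 43.9°: the bracketed kinematic factor |dx/dθ| = 0.034689 m.
ω = v/|dx/dθ| = 7.82/0.034689 = 225.43 rad/s.
N = 60ω/(2π) = 2152.7 rpm.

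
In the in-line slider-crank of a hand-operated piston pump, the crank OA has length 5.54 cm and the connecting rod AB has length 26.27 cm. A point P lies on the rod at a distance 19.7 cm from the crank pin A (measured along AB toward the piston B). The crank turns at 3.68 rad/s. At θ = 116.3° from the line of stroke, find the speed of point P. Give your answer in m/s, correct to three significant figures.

ω = 3.68 rad/s.  Crank-pin speed |V_A| = rω = 0.20387 m/s, perpendicular to OA.
Rod angle: sinφ = −(r/L) sinθ ⇒ φ = -10.898°; ω_rod = −rω cosθ/√(L²−r²sin²θ) = +0.35017 rad/s.
V_P = V_A + ω_rod × AP, with AP = 0.197 m along the rod.
Components: V_Px = −rω sinθ − a·ω_rod·sinφ = -0.16973 m/s;  V_Py = rω cosθ + a·ω_rod·cosφ = -0.022591 m/s.
|V_P| = √(V_Px² + V_Py²) = 0.17122 m/s.

0.171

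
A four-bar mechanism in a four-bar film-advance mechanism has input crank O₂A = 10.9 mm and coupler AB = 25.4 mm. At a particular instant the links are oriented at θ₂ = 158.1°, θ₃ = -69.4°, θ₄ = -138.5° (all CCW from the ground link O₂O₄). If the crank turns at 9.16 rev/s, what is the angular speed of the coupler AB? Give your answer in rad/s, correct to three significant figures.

23.6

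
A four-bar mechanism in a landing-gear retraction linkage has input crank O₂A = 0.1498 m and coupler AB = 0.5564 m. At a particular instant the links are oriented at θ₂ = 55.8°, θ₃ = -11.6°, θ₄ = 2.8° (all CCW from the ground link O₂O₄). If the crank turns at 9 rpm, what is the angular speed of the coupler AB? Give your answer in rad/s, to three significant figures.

ω₂ = 0.9425 rad/s (from 9 rpm).
Differentiating the loop-closure r₂e^{iθ₂}+r₃e^{iθ₃}=r₁+r₄e^{iθ₄} gives r₂ω₂e^{iθ₂}+r₃ω₃e^{iθ₃}=r₄ω₄e^{iθ₄}.
Eliminating the other unknown: ω₃ = r₂ω₂ sin(θ₄−θ₂) / [r₃ sin(θ₃−θ₄)].
Numerator sine = -0.79864; denominator sine = -0.24869.
Result = 0.1498·0.9425·(-0.79864) / (0.5564·(-0.24869)) = +0.81487 rad/s; magnitude 0.81487 rad/s.

0.815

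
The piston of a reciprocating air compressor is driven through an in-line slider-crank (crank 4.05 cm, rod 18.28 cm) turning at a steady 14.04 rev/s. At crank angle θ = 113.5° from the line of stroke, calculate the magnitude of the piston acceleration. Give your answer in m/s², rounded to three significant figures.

174

ω = 2π·14 = 88.22 rad/s
x(θ) = r cosθ + √(L² − r² sin²θ); with ω constant, a = ω²·d²x/dθ².
d²x/dθ² = −r cosθ − r²(cos2θ)/√u − r⁴ sin²2θ/(4u^{3/2}),  u = L² − r² sin²θ = 0.0320364 m².
Substituting r = 0.0405 m, L = 0.1828 m, θ = 113.5°: d²x/dθ² = +0.022336 m.
a = ω²·d²x/dθ² = (88.22)²·(+0.022336) = +173.82 m/s²;  |a| = 173.82 m/s².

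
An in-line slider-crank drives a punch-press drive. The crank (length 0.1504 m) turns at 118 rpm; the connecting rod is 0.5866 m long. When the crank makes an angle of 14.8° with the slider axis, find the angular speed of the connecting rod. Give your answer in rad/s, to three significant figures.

ω = 12.36 rad/s (converted from 118 rpm).
The rod makes angle φ with the slider axis where L sinφ = r sinθ; differentiating, L cosφ·φ̇ = r ω cosθ.
L cosφ = √(L² − r² sin²θ) = 0.58534 m.
|ω_rod| = r ω |cosθ| / √(L² − r² sin²θ) = 0.1504·12.36·0.96682/0.58534 = 3.0697 rad/s.

3.07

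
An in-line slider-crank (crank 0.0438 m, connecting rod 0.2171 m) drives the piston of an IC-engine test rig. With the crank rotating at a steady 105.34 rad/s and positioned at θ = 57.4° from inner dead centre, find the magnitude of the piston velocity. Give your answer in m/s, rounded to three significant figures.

ω = 105.3 rad/s
For an in-line slider-crank, x = r cosθ + √(L² − r² sin²θ), so v = −rω sinθ·[1 + r cosθ/√(L² − r² sin²θ)].
With r = 0.0438 m, L = 0.2171 m, θ = 57.4°: √(L² − r² sin²θ) = 0.21394 m.
v = −0.0438·105.3·0.84245·[1 + 0.0438·0.53877/0.21394] = -4.3157 m/s.
|v| = 4.3157 m/s.

4.32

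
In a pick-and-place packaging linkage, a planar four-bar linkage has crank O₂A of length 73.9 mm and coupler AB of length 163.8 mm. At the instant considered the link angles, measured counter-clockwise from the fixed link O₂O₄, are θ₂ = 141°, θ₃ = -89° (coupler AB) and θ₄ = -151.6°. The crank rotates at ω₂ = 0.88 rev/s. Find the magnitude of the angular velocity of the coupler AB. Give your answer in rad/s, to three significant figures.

ω₂ = 5.529 rad/s (from 0.88 rev/s).
Differentiating the loop-closure r₂e^{iθ₂}+r₃e^{iθ₃}=r₁+r₄e^{iθ₄} gives r₂ω₂e^{iθ₂}+r₃ω₃e^{iθ₃}=r₄ω₄e^{iθ₄}.
Eliminating the other unknown: ω₃ = r₂ω₂ sin(θ₄−θ₂) / [r₃ sin(θ₃−θ₄)].
Numerator sine = +0.92321; denominator sine = +0.88782.
Result = 0.0739·5.529·(+0.92321) / (0.1638·(+0.88782)) = +2.594 rad/s; magnitude 2.594 rad/s.

2.59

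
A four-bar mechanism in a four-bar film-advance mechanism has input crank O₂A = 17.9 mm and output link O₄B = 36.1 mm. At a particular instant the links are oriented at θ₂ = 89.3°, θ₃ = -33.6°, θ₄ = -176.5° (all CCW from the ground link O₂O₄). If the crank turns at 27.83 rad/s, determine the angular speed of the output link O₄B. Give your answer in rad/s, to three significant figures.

19.2

ω₂ = 27.83 rad/s
Differentiating the loop-closure r₂e^{iθ₂}+r₃e^{iθ₃}=r₁+r₄e^{iθ₄} gives r₂ω₂e^{iθ₂}+r₃ω₃e^{iθ₃}=r₄ω₄e^{iθ₄}.
Eliminating the other unknown: ω₄ = r₂ω₂ sin(θ₂−θ₃) / [r₄ sin(θ₄−θ₃)].
Numerator sine = +0.83962; denominator sine = -0.60321.
Result = 0.0179·27.83·(+0.83962) / (0.0361·(-0.60321)) = -19.208 rad/s; magnitude 19.208 rad/s.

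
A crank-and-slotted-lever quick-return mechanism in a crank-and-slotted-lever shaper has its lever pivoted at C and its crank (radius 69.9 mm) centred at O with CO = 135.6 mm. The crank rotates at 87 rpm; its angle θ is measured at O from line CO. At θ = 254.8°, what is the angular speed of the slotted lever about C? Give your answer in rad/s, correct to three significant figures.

1.20

ω = 9.111 rad/s (from 87 rpm).
Crank pin A relative to C: A = (d + r cosθ, r sinθ); lever angle φ = atan2(r sinθ, d + r cosθ).
Differentiating tanφ: φ̇ = rω(d cosθ + r)/(d² + r² + 2dr cosθ).
d² + r² + 2dr cosθ = |CA|² = 0.0183031 m²;  d cosθ + r = +0.034347 m.
|ω_lever| = |0.0699·9.111·+0.034347| / 0.0183031 = 1.1951 rad/s.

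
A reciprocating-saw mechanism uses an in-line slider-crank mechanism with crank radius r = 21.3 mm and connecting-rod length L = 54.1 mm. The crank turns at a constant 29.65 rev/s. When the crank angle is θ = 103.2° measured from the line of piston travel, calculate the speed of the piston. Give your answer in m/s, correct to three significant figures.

3.49

ω = 2π·29.6 = 186.3 rad/s
For an in-line slider-crank, x = r cosθ + √(L² − r² sin²θ), so v = −rω sinθ·[1 + r cosθ/√(L² − r² sin²θ)].
With r = 0.0213 m, L = 0.0541 m, θ = 103.2°: √(L² − r² sin²θ) = 0.049968 m.
v = −0.0213·186.3·0.97358·[1 + 0.0213·-0.22835/0.049968] = -3.4872 m/s.
|v| = 3.4872 m/s.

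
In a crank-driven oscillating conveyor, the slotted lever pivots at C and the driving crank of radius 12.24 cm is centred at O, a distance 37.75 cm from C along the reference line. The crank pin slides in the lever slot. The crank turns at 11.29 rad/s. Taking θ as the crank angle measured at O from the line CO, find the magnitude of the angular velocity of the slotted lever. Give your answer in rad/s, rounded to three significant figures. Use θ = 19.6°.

2.70

ω = 11.29 rad/s
Crank pin A relative to C: A = (d + r cosθ, r sinθ); lever angle φ = atan2(r sinθ, d + r cosθ).
Differentiating tanφ: φ̇ = rω(d cosθ + r)/(d² + r² + 2dr cosθ).
d² + r² + 2dr cosθ = |CA|² = 0.244545 m²;  d cosθ + r = +0.47803 m.
|ω_lever| = |0.1224·11.29·+0.47803| / 0.244545 = 2.7013 rad/s.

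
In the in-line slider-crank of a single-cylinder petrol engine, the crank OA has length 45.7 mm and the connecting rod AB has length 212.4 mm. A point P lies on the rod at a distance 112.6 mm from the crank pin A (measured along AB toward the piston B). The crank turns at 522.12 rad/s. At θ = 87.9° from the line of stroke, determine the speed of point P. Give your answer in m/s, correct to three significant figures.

24.0

ω = 522.1 rad/s.  Crank-pin speed |V_A| = rω = 23.861 m/s, perpendicular to OA.
Rod angle: sinφ = −(r/L) sinθ ⇒ φ = -12.416°; ω_rod = −rω cosθ/√(L²−r²sin²θ) = -4.2151 rad/s.
V_P = V_A + ω_rod × AP, with AP = 0.1126 m along the rod.
Components: V_Px = −rω sinθ − a·ω_rod·sinφ = -23.947 m/s;  V_Py = rω cosθ + a·ω_rod·cosφ = +0.41083 m/s.
|V_P| = √(V_Px² + V_Py²) = 23.95 m/s.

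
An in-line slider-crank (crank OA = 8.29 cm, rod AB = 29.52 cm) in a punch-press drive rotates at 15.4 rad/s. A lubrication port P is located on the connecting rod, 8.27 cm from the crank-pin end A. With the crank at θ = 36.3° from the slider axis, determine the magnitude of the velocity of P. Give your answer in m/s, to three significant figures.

1.09

ω = 15.4 rad/s.  Crank-pin speed |V_A| = rω = 1.2767 m/s, perpendicular to OA.
Rod angle: sinφ = −(r/L) sinθ ⇒ φ = -9.570°; ω_rod = −rω cosθ/√(L²−r²sin²θ) = -3.5346 rad/s.
V_P = V_A + ω_rod × AP, with AP = 0.0827 m along the rod.
Components: V_Px = −rω sinθ − a·ω_rod·sinφ = -0.8044 m/s;  V_Py = rω cosθ + a·ω_rod·cosφ = +0.74065 m/s.
|V_P| = √(V_Px² + V_Py²) = 1.0934 m/s.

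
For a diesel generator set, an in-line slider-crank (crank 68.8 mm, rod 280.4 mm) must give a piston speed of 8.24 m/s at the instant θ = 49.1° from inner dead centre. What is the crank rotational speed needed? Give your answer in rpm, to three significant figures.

For an in-line slider-crank, |v_piston| = rω|sinθ|·[1 + r cosθ/√(L² − r² sin²θ)].
With r = 0.0688 m, L = 0.2804 m, θ = 49.1°: the bracketed kinematic factor |dx/dθ| = 0.060504 m.
ω = v/|dx/dθ| = 8.24/0.060504 = 136.19 rad/s.
N = 60ω/(2π) = 1300.5 rpm.

1300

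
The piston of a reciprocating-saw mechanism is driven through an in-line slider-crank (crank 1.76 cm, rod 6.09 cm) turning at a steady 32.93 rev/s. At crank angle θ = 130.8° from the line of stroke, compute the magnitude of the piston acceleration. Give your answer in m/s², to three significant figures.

ω = 2π·32.9 = 206.9 rad/s
x(θ) = r cosθ + √(L² − r² sin²θ); with ω constant, a = ω²·d²x/dθ².
d²x/dθ² = −r cosθ − r²(cos2θ)/√u − r⁴ sin²2θ/(4u^{3/2}),  u = L² − r² sin²θ = 0.0035313 m².
Substituting r = 0.0176 m, L = 0.0609 m, θ = 130.8°: d²x/dθ² = +0.01215 m.
a = ω²·d²x/dθ² = (206.9)²·(+0.01215) = +520.13 m/s²;  |a| = 520.13 m/s².

520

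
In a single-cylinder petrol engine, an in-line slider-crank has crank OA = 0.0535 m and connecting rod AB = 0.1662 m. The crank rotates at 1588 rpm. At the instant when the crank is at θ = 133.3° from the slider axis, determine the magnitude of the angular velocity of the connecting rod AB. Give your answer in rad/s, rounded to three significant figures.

37.8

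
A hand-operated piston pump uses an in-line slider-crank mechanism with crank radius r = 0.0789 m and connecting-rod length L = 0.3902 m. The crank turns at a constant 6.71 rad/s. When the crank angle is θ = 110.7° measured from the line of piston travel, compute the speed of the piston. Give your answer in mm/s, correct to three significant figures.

459

ω = 6.71 rad/s
For an in-line slider-crank, x = r cosθ + √(L² − r² sin²θ), so v = −rω sinθ·[1 + r cosθ/√(L² − r² sin²θ)].
With r = 0.0789 m, L = 0.3902 m, θ = 110.7°: √(L² − r² sin²θ) = 0.38316 m.
v = −0.0789·6.71·0.93544·[1 + 0.0789·-0.35347/0.38316] = -0.45919 m/s.
|v| = 0.45919 m/s = 459.19 mm/s.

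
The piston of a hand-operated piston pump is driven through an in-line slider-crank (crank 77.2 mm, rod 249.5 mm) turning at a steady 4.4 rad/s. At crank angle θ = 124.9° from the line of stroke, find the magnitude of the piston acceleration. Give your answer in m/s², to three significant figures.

ω = 4.4 rad/s
x(θ) = r cosθ + √(L² − r² sin²θ); with ω constant, a = ω²·d²x/dθ².
d²x/dθ² = −r cosθ − r²(cos2θ)/√u − r⁴ sin²2θ/(4u^{3/2}),  u = L² − r² sin²θ = 0.0582414 m².
Substituting r = 0.0772 m, L = 0.2495 m, θ = 124.9°: d²x/dθ² = +0.052141 m.
a = ω²·d²x/dθ² = (4.4)²·(+0.052141) = +1.0094 m/s²;  |a| = 1.0094 m/s².

1.01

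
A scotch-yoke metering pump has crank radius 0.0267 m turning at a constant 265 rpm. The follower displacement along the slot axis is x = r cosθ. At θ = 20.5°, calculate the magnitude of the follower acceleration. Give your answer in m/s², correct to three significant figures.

ω = 27.75 rad/s (from 265 rpm).
x = r cosθ ⇒ ẍ = −rω² cosθ (ω constant).
|a| = rω²|cosθ| = 0.0267·(27.75)²·|cos 20.5°| = 19.26 m/s².

19.3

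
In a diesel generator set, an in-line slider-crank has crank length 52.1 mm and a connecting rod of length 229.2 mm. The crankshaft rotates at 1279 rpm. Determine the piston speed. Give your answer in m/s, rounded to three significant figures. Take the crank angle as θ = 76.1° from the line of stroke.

7.15

ω = 2π·1279/60 = 133.9 rad/s
For an in-line slider-crank, x = r cosθ + √(L² − r² sin²θ), so v = −rω sinθ·[1 + r cosθ/√(L² − r² sin²θ)].
With r = 0.0521 m, L = 0.2292 m, θ = 76.1°: √(L² − r² sin²θ) = 0.22355 m.
v = −0.0521·133.9·0.97072·[1 + 0.0521·0.24023/0.22355] = -7.153 m/s.
|v| = 7.153 m/s.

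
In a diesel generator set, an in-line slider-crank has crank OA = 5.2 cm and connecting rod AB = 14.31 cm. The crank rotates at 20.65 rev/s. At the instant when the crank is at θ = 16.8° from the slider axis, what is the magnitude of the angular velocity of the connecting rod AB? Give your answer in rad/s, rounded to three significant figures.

45.4

ω = 129.7 rad/s (converted from 20.65 rev/s).
The rod makes angle φ with the slider axis where L sinφ = r sinθ; differentiating, L cosφ·φ̇ = r ω cosθ.
L cosφ = √(L² − r² sin²θ) = 0.14231 m.
|ω_rod| = r ω |cosθ| / √(L² − r² sin²θ) = 0.052·129.7·0.95732/0.14231 = 45.387 rad/s.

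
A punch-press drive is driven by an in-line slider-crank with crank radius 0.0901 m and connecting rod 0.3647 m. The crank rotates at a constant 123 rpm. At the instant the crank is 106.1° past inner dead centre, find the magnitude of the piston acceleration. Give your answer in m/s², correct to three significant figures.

7.34

ω = 2π·123/60 = 12.88 rad/s
x(θ) = r cosθ + √(L² − r² sin²θ); with ω constant, a = ω²·d²x/dθ².
d²x/dθ² = −r cosθ − r²(cos2θ)/√u − r⁴ sin²2θ/(4u^{3/2}),  u = L² − r² sin²θ = 0.125512 m².
Substituting r = 0.0901 m, L = 0.3647 m, θ = 106.1°: d²x/dθ² = +0.044271 m.
a = ω²·d²x/dθ² = (12.88)²·(+0.044271) = +7.3449 m/s²;  |a| = 7.3449 m/s².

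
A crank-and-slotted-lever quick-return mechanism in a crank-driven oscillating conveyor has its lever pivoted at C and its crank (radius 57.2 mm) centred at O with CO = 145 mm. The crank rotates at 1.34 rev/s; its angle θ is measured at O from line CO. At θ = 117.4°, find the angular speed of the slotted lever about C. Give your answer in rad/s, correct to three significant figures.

0.275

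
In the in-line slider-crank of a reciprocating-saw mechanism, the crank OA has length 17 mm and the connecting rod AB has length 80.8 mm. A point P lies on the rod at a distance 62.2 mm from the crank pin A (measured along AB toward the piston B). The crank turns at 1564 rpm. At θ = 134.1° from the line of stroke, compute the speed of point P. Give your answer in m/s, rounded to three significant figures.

1.83

ω = 163.8 rad/s.  Crank-pin speed |V_A| = rω = 2.7843 m/s, perpendicular to OA.
Rod angle: sinφ = −(r/L) sinθ ⇒ φ = -8.690°; ω_rod = −rω cosθ/√(L²−r²sin²θ) = +24.259 rad/s.
V_P = V_A + ω_rod × AP, with AP = 0.0622 m along the rod.
Components: V_Px = −rω sinθ − a·ω_rod·sinφ = -1.7715 m/s;  V_Py = rω cosθ + a·ω_rod·cosφ = -0.44604 m/s.
|V_P| = √(V_Px² + V_Py²) = 1.8268 m/s.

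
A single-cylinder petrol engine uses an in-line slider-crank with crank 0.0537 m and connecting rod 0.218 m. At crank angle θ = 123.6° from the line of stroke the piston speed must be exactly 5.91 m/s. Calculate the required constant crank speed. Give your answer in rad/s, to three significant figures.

For an in-line slider-crank, |v_piston| = rω|sinθ|·[1 + r cosθ/√(L² − r² sin²θ)].
With r = 0.0537 m, L = 0.218 m, θ = 123.6°: the bracketed kinematic factor |dx/dθ| = 0.038498 m.
ω = v/|dx/dθ| = 5.91/0.038498 = 153.51 rad/s.

154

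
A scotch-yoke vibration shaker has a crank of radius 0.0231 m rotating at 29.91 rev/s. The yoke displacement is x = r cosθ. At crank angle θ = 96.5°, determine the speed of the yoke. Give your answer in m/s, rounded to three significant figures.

ω = 187.9 rad/s (from 29.91 rev/s).
x = r cosθ ⇒ ẋ = −rω sinθ.
|v| = rω|sinθ| = 0.0231·187.9·|sin 96.5°| = 4.3133 m/s.

4.31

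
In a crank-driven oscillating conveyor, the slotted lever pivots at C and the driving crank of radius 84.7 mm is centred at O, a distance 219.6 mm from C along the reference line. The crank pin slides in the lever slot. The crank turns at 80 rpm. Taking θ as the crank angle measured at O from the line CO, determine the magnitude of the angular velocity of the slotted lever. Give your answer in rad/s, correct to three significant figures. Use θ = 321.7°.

ω = 8.378 rad/s (from 80 rpm).
Crank pin A relative to C: A = (d + r cosθ, r sinθ); lever angle φ = atan2(r sinθ, d + r cosθ).
Differentiating tanφ: φ̇ = rω(d cosθ + r)/(d² + r² + 2dr cosθ).
d² + r² + 2dr cosθ = |CA|² = 0.0845921 m²;  d cosθ + r = +0.25704 m.
|ω_lever| = |0.0847·8.378·+0.25704| / 0.0845921 = 2.1561 rad/s.

2.16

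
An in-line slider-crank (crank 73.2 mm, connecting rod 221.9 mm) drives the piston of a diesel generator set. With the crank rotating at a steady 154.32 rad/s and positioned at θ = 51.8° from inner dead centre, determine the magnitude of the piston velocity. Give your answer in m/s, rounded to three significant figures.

10.8

ω = 154.3 rad/s
For an in-line slider-crank, x = r cosθ + √(L² − r² sin²θ), so v = −rω sinθ·[1 + r cosθ/√(L² − r² sin²θ)].
With r = 0.0732 m, L = 0.2219 m, θ = 51.8°: √(L² − r² sin²θ) = 0.21431 m.
v = −0.0732·154.3·0.78586·[1 + 0.0732·0.61841/0.21431] = -10.752 m/s.
|v| = 10.752 m/s.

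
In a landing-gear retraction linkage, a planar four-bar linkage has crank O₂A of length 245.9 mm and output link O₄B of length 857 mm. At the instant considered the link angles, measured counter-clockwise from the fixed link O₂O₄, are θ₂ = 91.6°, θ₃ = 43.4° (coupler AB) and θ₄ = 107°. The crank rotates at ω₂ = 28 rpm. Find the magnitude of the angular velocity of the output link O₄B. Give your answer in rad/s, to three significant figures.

0.700

ω₂ = 2.932 rad/s (from 28 rpm).
Differentiating the loop-closure r₂e^{iθ₂}+r₃e^{iθ₃}=r₁+r₄e^{iθ₄} gives r₂ω₂e^{iθ₂}+r₃ω₃e^{iθ₃}=r₄ω₄e^{iθ₄}.
Eliminating the other unknown: ω₄ = r₂ω₂ sin(θ₂−θ₃) / [r₄ sin(θ₄−θ₃)].
Numerator sine = +0.74548; denominator sine = +0.89571.
Result = 0.2459·2.932·(+0.74548) / (0.857·(+0.89571)) = +0.70021 rad/s; magnitude 0.70021 rad/s.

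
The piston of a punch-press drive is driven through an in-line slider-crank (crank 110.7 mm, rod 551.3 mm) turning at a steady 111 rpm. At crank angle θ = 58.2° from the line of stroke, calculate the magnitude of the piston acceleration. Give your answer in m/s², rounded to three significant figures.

ω = 2π·111/60 = 11.62 rad/s
x(θ) = r cosθ + √(L² − r² sin²θ); with ω constant, a = ω²·d²x/dθ².
d²x/dθ² = −r cosθ − r²(cos2θ)/√u − r⁴ sin²2θ/(4u^{3/2}),  u = L² − r² sin²θ = 0.29508 m².
Substituting r = 0.1107 m, L = 0.5513 m, θ = 58.2°: d²x/dθ² = -0.048491 m.
a = ω²·d²x/dθ² = (11.62)²·(-0.048491) = -6.5519 m/s²;  |a| = 6.5519 m/s².

6.55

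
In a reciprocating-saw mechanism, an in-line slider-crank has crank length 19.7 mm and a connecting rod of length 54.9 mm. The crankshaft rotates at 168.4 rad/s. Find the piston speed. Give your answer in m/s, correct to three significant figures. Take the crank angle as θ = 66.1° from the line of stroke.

ω = 168.4 rad/s
For an in-line slider-crank, x = r cosθ + √(L² − r² sin²θ), so v = −rω sinθ·[1 + r cosθ/√(L² − r² sin²θ)].
With r = 0.0197 m, L = 0.0549 m, θ = 66.1°: √(L² − r² sin²θ) = 0.051862 m.
v = −0.0197·168.4·0.91425·[1 + 0.0197·0.40514/0.051862] = -3.4998 m/s.
|v| = 3.4998 m/s.

3.50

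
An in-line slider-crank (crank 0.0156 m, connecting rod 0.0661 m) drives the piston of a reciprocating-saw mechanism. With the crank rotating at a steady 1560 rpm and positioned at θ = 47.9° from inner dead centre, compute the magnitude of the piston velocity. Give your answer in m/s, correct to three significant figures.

ω = 2π·1560/60 = 163.4 rad/s
For an in-line slider-crank, x = r cosθ + √(L² − r² sin²θ), so v = −rω sinθ·[1 + r cosθ/√(L² − r² sin²θ)].
With r = 0.0156 m, L = 0.0661 m, θ = 47.9°: √(L² − r² sin²θ) = 0.065079 m.
v = −0.0156·163.4·0.74198·[1 + 0.0156·0.67043/0.065079] = -2.1948 m/s.
|v| = 2.1948 m/s.

2.19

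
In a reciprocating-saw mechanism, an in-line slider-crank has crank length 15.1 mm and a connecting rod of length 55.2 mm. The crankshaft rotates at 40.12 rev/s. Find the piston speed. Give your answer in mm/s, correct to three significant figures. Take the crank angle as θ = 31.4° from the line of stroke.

2450

ω = 2π·40.1 = 252.1 rad/s
For an in-line slider-crank, x = r cosθ + √(L² − r² sin²θ), so v = −rω sinθ·[1 + r cosθ/√(L² − r² sin²θ)].
With r = 0.0151 m, L = 0.0552 m, θ = 31.4°: √(L² − r² sin²θ) = 0.054636 m.
v = −0.0151·252.1·0.52101·[1 + 0.0151·0.85355/0.054636] = -2.451 m/s.
|v| = 2.451 m/s = 2451 mm/s.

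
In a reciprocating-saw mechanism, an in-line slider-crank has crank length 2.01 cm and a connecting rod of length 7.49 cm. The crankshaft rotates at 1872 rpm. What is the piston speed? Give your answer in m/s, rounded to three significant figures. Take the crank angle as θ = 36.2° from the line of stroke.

2.84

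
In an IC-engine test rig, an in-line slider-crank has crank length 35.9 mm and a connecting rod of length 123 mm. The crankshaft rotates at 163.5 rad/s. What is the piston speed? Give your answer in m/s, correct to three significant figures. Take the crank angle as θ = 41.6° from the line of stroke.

ω = 163.5 rad/s
For an in-line slider-crank, x = r cosθ + √(L² − r² sin²θ), so v = −rω sinθ·[1 + r cosθ/√(L² − r² sin²θ)].
With r = 0.0359 m, L = 0.123 m, θ = 41.6°: √(L² − r² sin²θ) = 0.12067 m.
v = −0.0359·163.5·0.66393·[1 + 0.0359·0.74780/0.12067] = -4.764 m/s.
|v| = 4.764 m/s.

4.76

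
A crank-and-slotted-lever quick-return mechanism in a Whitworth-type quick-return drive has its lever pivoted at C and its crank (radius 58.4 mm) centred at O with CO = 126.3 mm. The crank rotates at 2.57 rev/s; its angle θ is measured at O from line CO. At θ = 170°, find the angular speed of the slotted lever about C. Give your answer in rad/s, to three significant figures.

12.9

ω = 16.15 rad/s (from 2.57 rev/s).
Crank pin A relative to C: A = (d + r cosθ, r sinθ); lever angle φ = atan2(r sinθ, d + r cosθ).
Differentiating tanφ: φ̇ = rω(d cosθ + r)/(d² + r² + 2dr cosθ).
d² + r² + 2dr cosθ = |CA|² = 0.00483452 m²;  d cosθ + r = -0.065981 m.
|ω_lever| = |0.0584·16.15·-0.065981| / 0.00483452 = 12.87 rad/s.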